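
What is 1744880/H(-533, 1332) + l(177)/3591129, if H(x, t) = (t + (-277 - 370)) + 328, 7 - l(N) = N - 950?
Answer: 2088696653220/1212604559 ≈ 1722.5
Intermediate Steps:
l(N) = 957 - N (l(N) = 7 - (N - 950) = 7 - (-950 + N) = 7 + (950 - N) = 957 - N)
H(x, t) = -319 + t (H(x, t) = (t - 647) + 328 = (-647 + t) + 328 = -319 + t)
1744880/H(-533, 1332) + l(177)/3591129 = 1744880/(-319 + 1332) + (957 - 1*177)/3591129 = 1744880/1013 + (957 - 177)*(1/3591129) = 1744880*(1/1013) + 780*(1/3591129) = 1744880/1013 + 260/1197043 = 2088696653220/1212604559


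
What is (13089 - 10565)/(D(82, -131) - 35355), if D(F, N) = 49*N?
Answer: -1262/20887 ≈ -0.060420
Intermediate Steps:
(13089 - 10565)/(D(82, -131) - 35355) = (13089 - 10565)/(49*(-131) - 35355) = 2524/(-6419 - 35355) = 2524/(-41774) = 2524*(-1/41774) = -1262/20887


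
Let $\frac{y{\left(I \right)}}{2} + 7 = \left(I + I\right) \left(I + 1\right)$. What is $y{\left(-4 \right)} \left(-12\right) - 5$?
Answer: $-413$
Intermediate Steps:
$y{\left(I \right)} = -14 + 4 I \left(1 + I\right)$ ($y{\left(I \right)} = -14 + 2 \left(I + I\right) \left(I + 1\right) = -14 + 2 \cdot 2 I \left(1 + I\right) = -14 + 4 I \left(1 + I\right)$)
$y{\left(-4 \right)} \left(-12\right) - 5 = \left(-14 + 4 \left(-4\right) + 4 \left(-4\right)^{2}\right) \left(-12\right) - 5 = \left(-14 - 16 + 4 \cdot 16\right) \left(-12\right) - 5 = \left(-14 - 16 + 64\right) \left(-12\right) - 5 = 34 \left(-12\right) - 5 = -408 - 5 = -413$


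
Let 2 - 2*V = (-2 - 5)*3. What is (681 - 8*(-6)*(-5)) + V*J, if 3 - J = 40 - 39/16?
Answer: 1393/32 ≈ 43.531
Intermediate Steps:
J = -553/16 (J = 3 - (40 - 39/16) = 3 - 1*601/16 = 3 - 601/16 = -553/16 ≈ -34.563)
V = 23/2 (V = 1 - (-2 - 5)*3/2 = 1 - (-7)*3/2 = 1 - ½*(-21) = 1 + 21/2 = 23/2 ≈ 11.500)
(681 - 8*(-6)*(-5)) + V*J = (681 - 8*(-6)*(-5)) + (23/2)*(-553/16) = (681 + 48*(-5)) - 12719/32 = (681 - 240) - 12719/32 = 441 - 12719/32 = 1393/32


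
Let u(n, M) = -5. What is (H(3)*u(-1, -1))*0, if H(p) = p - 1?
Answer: 0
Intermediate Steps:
H(p) = -1 + p
(H(3)*u(-1, -1))*0 = ((-1 + 3)*(-5))*0 = (2*(-5))*0 = -10*0 = 0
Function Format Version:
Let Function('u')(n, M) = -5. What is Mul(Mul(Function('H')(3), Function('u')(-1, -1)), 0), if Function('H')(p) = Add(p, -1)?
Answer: 0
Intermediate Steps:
Function('H')(p) = Add(-1, p)
Mul(Mul(Function('H')(3), Function('u')(-1, -1)), 0) = Mul(Mul(Add(-1, 3), -5), 0) = Mul(Mul(2, -5), 0) = Mul(-10, 0) = 0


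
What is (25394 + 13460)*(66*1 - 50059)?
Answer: -1942428022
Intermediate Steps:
(25394 + 13460)*(66*1 - 50059) = 38854*(66 - 50059) = 38854*(-49993) = -1942428022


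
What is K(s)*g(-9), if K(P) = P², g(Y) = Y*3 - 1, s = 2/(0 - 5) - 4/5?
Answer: -1008/25 ≈ -40.320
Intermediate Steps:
s = -6/5 (s = 2/(-5) - 4*⅕ = 2*(-⅕) - ⅘ = -⅖ - ⅘ = -6/5 ≈ -1.2000)
g(Y) = -1 + 3*Y (g(Y) = 3*Y - 1 = -1 + 3*Y)
K(s)*g(-9) = (-6/5)²*(-1 + 3*(-9)) = 36*(-1 - 27)/25 = (36/25)*(-28) = -1008/25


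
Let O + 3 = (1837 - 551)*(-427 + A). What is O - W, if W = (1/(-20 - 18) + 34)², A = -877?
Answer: -2423178149/1444 ≈ -1.6781e+6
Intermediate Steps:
O = -1676947 (O = -3 + (1837 - 551)*(-427 - 877) = -3 + 1286*(-1304) = -3 - 1676944 = -1676947)
W = 1666681/1444 (W = (1/(-38) + 34)² = (-1/38 + 34)² = (1291/38)² = 1666681/1444 ≈ 1154.2)
O - W = -1676947 - 1*1666681/1444 = -1676947 - 1666681/1444 = -2423178149/1444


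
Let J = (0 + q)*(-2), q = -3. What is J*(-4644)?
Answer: -27864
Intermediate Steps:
J = 6 (J = (0 - 3)*(-2) = -3*(-2) = 6)
J*(-4644) = 6*(-4644) = -27864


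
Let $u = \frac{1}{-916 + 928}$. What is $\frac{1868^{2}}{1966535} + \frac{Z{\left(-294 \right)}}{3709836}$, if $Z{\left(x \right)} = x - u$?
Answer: $\frac{155335349391553}{87546268059120} \approx 1.7743$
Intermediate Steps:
$u = \frac{1}{12} \approx 0.083333$
$Z{\left(x \right)} = - \frac{1}{12} + x$ ($Z{\left(x \right)} = x - \frac{1}{12} = - \frac{1}{12} + x$)
$\frac{1868^{2}}{1966535} + \frac{Z{\left(-294 \right)}}{3709836} = \frac{1868^{2}}{1966535} + \frac{- \frac{1}{12} - 294}{3709836} = 3489424 \cdot \frac{1}{1966535} - \frac{3529}{44518032} = \frac{3489424}{1966535} - \frac{3529}{44518032} = \frac{155335349391553}{87546268059120}$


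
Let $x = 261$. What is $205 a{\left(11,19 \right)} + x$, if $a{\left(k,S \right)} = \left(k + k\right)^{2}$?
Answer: $99481$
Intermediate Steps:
$a{\left(k,S \right)} = 4 k^{2}$ ($a{\left(k,S \right)} = \left(2 k\right)^{2} = 4 k^{2}$)
$205 a{\left(11,19 \right)} + x = 205 \cdot 4 \cdot 11^{2} + 261 = 205 \cdot 4 \cdot 121 + 261 = 205 \cdot 484 + 261 = 99220 + 261 = 99481$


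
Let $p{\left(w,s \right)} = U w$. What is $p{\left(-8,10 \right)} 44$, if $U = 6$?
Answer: $-2112$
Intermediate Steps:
$p{\left(w,s \right)} = 6 w$
$p{\left(-8,10 \right)} 44 = 6 \left(-8\right) 44 = \left(-48\right) 44 = -2112$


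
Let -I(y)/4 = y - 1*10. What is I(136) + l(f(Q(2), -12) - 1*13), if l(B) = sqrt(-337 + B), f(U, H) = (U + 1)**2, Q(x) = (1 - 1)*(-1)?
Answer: -504 + I*sqrt(349) ≈ -504.0 + 18.682*I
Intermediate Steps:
I(y) = 40 - 4*y (I(y) = -4*(y - 1*10) = -4*(y - 10) = -4*(-10 + y) = 40 - 4*y)
Q(x) = 0 (Q(x) = 0*(-1) = 0)
f(U, H) = (1 + U)**2
I(136) + l(f(Q(2), -12) - 1*13) = (40 - 4*136) + sqrt(-337 + ((1 + 0)**2 - 1*13)) = (40 - 544) + sqrt(-337 + (1**2 - 13)) = -504 + sqrt(-337 + (1 - 13)) = -504 + sqrt(-337 - 12) = -504 + sqrt(-349) = -504 + I*sqrt(349)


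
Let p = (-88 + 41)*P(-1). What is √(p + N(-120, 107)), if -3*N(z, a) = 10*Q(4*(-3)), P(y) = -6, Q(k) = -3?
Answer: 2*√73 ≈ 17.088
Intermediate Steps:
N(z, a) = 10 (N(z, a) = -10*(-3)/3 = -⅓*(-30) = 10)
p = 282 (p = (-88 + 41)*(-6) = -47*(-6) = 282)
√(p + N(-120, 107)) = √(282 + 10) = √292 = 2*√73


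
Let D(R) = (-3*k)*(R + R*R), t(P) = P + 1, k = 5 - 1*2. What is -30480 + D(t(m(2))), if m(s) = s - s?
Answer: -30498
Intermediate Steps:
m(s) = 0
k = 3 (k = 5 - 2 = 3)
t(P) = 1 + P
D(R) = -9*R - 9*R² (D(R) = (-3*3)*(R + R*R) = -9*(R + R²) = -9*R - 9*R²)
-30480 + D(t(m(2))) = -30480 - 9*(1 + 0)*(1 + (1 + 0)) = -30480 - 9*1*(1 + 1) = -30480 - 9*1*2 = -30480 - 18 = -30498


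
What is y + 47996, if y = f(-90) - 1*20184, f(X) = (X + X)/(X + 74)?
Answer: 111293/4 ≈ 27823.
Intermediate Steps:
f(X) = 2*X/(74 + X) (f(X) = (2*X)/(74 + X) = 2*X/(74 + X))
y = -80691/4 (y = 2*(-90)/(74 - 90) - 1*20184 = 2*(-90)/(-16) - 20184 = 2*(-90)*(-1/16) - 20184 = 45/4 - 20184 = -80691/4 ≈ -20173.)
y + 47996 = -80691/4 + 47996 = 111293/4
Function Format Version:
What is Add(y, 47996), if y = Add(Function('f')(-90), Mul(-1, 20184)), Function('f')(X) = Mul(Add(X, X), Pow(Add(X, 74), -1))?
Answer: Rational(111293, 4) ≈ 27823.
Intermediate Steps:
Function('f')(X) = Mul(2, X, Pow(Add(74, X), -1)) (Function('f')(X) = Mul(Mul(2, X), Pow(Add(74, X), -1)) = Mul(2, X, Pow(Add(74, X), -1)))
y = Rational(-80691, 4) (y = Add(Mul(2, -90, Pow(Add(74, -90), -1)), Mul(-1, 20184)) = Add(Mul(2, -90, Pow(-16, -1)), -20184) = Add(Mul(2, -90, Rational(-1, 16)), -20184) = Add(Rational(45, 4), -20184) = Rational(-80691, 4) ≈ -20173.)
Add(y, 47996) = Add(Rational(-80691, 4), 47996) = Rational(111293, 4)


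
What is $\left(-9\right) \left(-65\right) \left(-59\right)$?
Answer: $-34515$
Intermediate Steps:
$\left(-9\right) \left(-65\right) \left(-59\right) = 585 \left(-59\right) = -34515$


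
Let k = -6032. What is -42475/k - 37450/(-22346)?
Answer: 587522375/67395536 ≈ 8.7175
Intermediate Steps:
-42475/k - 37450/(-22346) = -42475/(-6032) - 37450/(-22346) = -42475*(-1/6032) - 37450*(-1/22346) = 42475/6032 + 18725/11173 = 587522375/67395536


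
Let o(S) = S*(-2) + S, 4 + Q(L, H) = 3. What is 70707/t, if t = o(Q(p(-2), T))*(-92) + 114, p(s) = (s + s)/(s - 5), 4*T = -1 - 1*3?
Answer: 70707/22 ≈ 3214.0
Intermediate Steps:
T = -1 (T = (-1 - 1*3)/4 = (-1 - 3)/4 = (¼)*(-4) = -1)
p(s) = 2*s/(-5 + s) (p(s) = (2*s)/(-5 + s) = 2*s/(-5 + s))
Q(L, H) = -1 (Q(L, H) = -4 + 3 = -1)
o(S) = -S (o(S) = -2*S + S = -S)
t = 22 (t = -1*(-1)*(-92) + 114 = 1*(-92) + 114 = -92 + 114 = 22)
70707/t = 70707/22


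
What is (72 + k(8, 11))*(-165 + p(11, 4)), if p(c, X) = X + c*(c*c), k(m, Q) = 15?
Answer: 101790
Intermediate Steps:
p(c, X) = X + c³ (p(c, X) = X + c*c² = X + c³)
(72 + k(8, 11))*(-165 + p(11, 4)) = (72 + 15)*(-165 + (4 + 11³)) = 87*(-165 + (4 + 1331)) = 87*(-165 + 1335) = 87*1170 = 101790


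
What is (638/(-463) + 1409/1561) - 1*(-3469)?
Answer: 2506851916/722743 ≈ 3468.5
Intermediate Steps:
(638/(-463) + 1409/1561) - 1*(-3469) = (638*(-1/463) + 1409*(1/1561)) + 3469 = (-638/463 + 1409/1561) + 3469 = -343551/722743 + 3469 = 2506851916/722743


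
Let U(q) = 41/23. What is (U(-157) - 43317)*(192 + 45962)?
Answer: -45980922500/23 ≈ -1.9992e+9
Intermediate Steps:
U(q) = 41/23 (U(q) = 41*(1/23) = 41/23)
(U(-157) - 43317)*(192 + 45962) = (41/23 - 43317)*(192 + 45962) = -996250/23*46154 = -45980922500/23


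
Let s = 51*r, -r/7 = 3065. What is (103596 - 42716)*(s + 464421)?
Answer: -38341249920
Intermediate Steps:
r = -21455 (r = -7*3065 = -21455)
s = -1094205 (s = 51*(-21455) = -1094205)
(103596 - 42716)*(s + 464421) = (103596 - 42716)*(-1094205 + 464421) = 60880*(-629784) = -38341249920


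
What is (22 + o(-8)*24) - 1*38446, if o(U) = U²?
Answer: -36888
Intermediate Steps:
(22 + o(-8)*24) - 1*38446 = (22 + (-8)²*24) - 1*38446 = (22 + 64*24) - 38446 = (22 + 1536) - 38446 = 1558 - 38446 = -36888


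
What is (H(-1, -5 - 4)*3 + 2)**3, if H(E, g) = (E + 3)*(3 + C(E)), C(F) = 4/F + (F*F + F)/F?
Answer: -64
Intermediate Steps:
C(F) = 4/F + (F + F**2)/F (C(F) = 4/F + (F**2 + F)/F = 4/F + (F + F**2)/F)
H(E, g) = (3 + E)*(4 + E + 4/E) (H(E, g) = (E + 3)*(3 + (1 + E + 4/E)) = (3 + E)*(4 + E + 4/E))
(H(-1, -5 - 4)*3 + 2)**3 = ((16 + (-1)**2 + 7*(-1) + 12/(-1))*3 + 2)**3 = ((16 + 1 - 7 + 12*(-1))*3 + 2)**3 = ((16 + 1 - 7 - 12)*3 + 2)**3 = (-2*3 + 2)**3 = (-6 + 2)**3 = (-4)**3 = -64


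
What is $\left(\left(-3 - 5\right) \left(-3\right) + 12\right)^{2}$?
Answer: $1296$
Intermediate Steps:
$\left(\left(-3 - 5\right) \left(-3\right) + 12\right)^{2} = \left(\left(-8\right) \left(-3\right) + 12\right)^{2} = \left(24 + 12\right)^{2} = 36^{2} = 1296$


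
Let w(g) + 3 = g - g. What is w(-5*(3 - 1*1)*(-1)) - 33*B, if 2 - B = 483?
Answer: 15870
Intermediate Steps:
w(g) = -3 (w(g) = -3 + (g - g) = -3 + 0 = -3)
B = -481 (B = 2 - 1*483 = 2 - 483 = -481)
w(-5*(3 - 1*1)*(-1)) - 33*B = -3 - 33*(-481) = -3 + 15873 = 15870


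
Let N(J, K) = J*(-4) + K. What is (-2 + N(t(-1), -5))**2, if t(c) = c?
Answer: 9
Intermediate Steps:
N(J, K) = K - 4*J (N(J, K) = -4*J + K = K - 4*J)
(-2 + N(t(-1), -5))**2 = (-2 + (-5 - 4*(-1)))**2 = (-2 + (-5 + 4))**2 = (-2 - 1)**2 = (-3)**2 = 9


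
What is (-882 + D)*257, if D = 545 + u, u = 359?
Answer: 5654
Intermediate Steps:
D = 904 (D = 545 + 359 = 904)
(-882 + D)*257 = (-882 + 904)*257 = 22*257 = 5654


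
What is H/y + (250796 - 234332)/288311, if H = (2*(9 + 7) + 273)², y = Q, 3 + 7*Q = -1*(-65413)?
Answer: 37763565133/3771684502 ≈ 10.012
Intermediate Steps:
Q = 65410/7 (Q = -3/7 + (-1*(-65413))/7 = -3/7 + (⅐)*65413 = -3/7 + 65413/7 = 65410/7 ≈ 9344.3)
y = 65410/7 ≈ 9344.3
H = 93025 (H = (2*16 + 273)² = (32 + 273)² = 305² = 93025)
H/y + (250796 - 234332)/288311 = 93025/(65410/7) + (250796 - 234332)/288311 = 93025*(7/65410) + 16464*(1/288311) = 130235/13082 + 16464/288311 = 37763565133/3771684502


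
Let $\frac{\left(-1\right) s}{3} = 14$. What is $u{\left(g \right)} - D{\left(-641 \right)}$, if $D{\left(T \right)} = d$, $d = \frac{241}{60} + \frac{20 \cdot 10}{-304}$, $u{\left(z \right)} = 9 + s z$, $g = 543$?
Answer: $- \frac{25992409}{1140} \approx -22800.0$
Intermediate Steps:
$s = -42$ ($s = \left(-3\right) 14 = -42$)
$u{\left(z \right)} = 9 - 42 z$
$d = \frac{3829}{1140}$ ($d = 241 \cdot \frac{1}{60} + 200 \left(- \frac{1}{304}\right) = \frac{241}{60} - \frac{25}{38} = \frac{3829}{1140} \approx 3.3588$)
$D{\left(T \right)} = \frac{3829}{1140}$
$u{\left(g \right)} - D{\left(-641 \right)} = \left(9 - 22806\right) - \frac{3829}{1140} = -22797 - \frac{3829}{1140} = - \frac{25992409}{1140}$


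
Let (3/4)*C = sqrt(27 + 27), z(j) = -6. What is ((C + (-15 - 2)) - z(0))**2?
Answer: 217 - 88*sqrt(6) ≈ 1.4449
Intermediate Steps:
C = 4*sqrt(6) (C = 4*sqrt(27 + 27)/3 = 4*sqrt(54)/3 = 4*(3*sqrt(6))/3 = 4*sqrt(6) ≈ 9.7980)
((C + (-15 - 2)) - z(0))**2 = ((4*sqrt(6) + (-15 - 2)) - 1*(-6))**2 = ((4*sqrt(6) - 17) + 6)**2 = ((-17 + 4*sqrt(6)) + 6)**2 = (-11 + 4*sqrt(6))**2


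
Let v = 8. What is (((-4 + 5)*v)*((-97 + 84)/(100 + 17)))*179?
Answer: -1432/9 ≈ -159.11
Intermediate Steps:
(((-4 + 5)*v)*((-97 + 84)/(100 + 17)))*179 = (((-4 + 5)*8)*((-97 + 84)/(100 + 17)))*179 = ((1*8)*(-13/117))*179 = (8*(-13*1/117))*179 = (8*(-⅑))*179 = -8/9*179 = -1432/9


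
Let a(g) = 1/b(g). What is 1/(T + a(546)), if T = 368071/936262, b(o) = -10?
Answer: 2340655/686112 ≈ 3.4115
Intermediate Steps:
a(g) = -⅒ (a(g) = 1/(-10) = -⅒)
T = 368071/936262 (T = 368071*(1/936262) = 368071/936262 ≈ 0.39313)
1/(T + a(546)) = 1/(368071/936262 - ⅒) = 1/(686112/2340655) = 2340655/686112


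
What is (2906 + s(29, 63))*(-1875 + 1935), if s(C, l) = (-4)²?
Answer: 175320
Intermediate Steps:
s(C, l) = 16
(2906 + s(29, 63))*(-1875 + 1935) = (2906 + 16)*(-1875 + 1935) = 2922*60 = 175320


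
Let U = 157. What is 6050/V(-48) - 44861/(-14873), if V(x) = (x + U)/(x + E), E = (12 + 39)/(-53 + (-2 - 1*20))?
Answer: -4375416873/1621157 ≈ -2698.9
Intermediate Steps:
E = -17/25 (E = 51/(-53 + (-2 - 20)) = 51/(-53 - 22) = 51/(-75) = 51*(-1/75) = -17/25 ≈ -0.68000)
V(x) = (157 + x)/(-17/25 + x) (V(x) = (x + 157)/(x - 17/25) = (157 + x)/(-17/25 + x))
6050/V(-48) - 44861/(-14873) = 6050/((25*(157 - 48)/(-17 + 25*(-48)))) - 44861/(-14873) = 6050/((25*109/(-17 - 1200))) - 44861*(-1/14873) = 6050/((25*109/(-1217))) + 44861/14873 = 6050/((25*(-1/1217)*109)) + 44861/14873 = 6050/(-2725/1217) + 44861/14873 = 6050*(-1217/2725) + 44861/14873 = -294514/109 + 44861/14873 = -4375416873/1621157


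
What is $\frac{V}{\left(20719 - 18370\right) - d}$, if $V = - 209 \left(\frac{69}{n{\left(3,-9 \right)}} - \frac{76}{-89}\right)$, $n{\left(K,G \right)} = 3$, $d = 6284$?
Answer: $\frac{443707}{350215} \approx 1.267$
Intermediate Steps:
$V = - \frac{443707}{89}$ ($V = - 209 \left(\frac{69}{3} - \frac{76}{-89}\right) = - 209 \left(69 \cdot \frac{1}{3} - - \frac{76}{89}\right) = - 209 \left(23 + \frac{76}{89}\right) = \left(-209\right) \frac{2123}{89} = - \frac{443707}{89} \approx -4985.5$)
$\frac{V}{\left(20719 - 18370\right) - d} = - \frac{443707}{89 \left(\left(20719 - 18370\right) - 6284\right)} = - \frac{443707}{89 \left(2349 - 6284\right)} = - \frac{443707}{89 \left(-3935\right)} = \left(- \frac{443707}{89}\right) \left(- \frac{1}{3935}\right) = \frac{443707}{350215}$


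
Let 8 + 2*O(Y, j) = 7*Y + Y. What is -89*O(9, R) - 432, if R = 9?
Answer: -3280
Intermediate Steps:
O(Y, j) = -4 + 4*Y (O(Y, j) = -4 + (7*Y + Y)/2 = -4 + (8*Y)/2 = -4 + 4*Y)
-89*O(9, R) - 432 = -89*(-4 + 4*9) - 432 = -89*(-4 + 36) - 432 = -89*32 - 432 = -2848 - 432 = -3280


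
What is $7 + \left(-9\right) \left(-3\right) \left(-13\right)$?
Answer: $-344$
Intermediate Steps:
$7 + \left(-9\right) \left(-3\right) \left(-13\right) = 7 + 27 \left(-13\right) = 7 - 351 = -344$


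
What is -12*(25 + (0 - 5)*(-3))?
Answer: -480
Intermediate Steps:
-12*(25 + (0 - 5)*(-3)) = -12*(25 - 5*(-3)) = -12*(25 + 15) = -12*40 = -480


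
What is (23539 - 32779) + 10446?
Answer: 1206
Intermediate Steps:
(23539 - 32779) + 10446 = -9240 + 10446 = 1206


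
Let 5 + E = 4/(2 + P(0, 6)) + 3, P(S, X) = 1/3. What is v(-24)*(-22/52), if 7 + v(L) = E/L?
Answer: 6457/2184 ≈ 2.9565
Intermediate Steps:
P(S, X) = ⅓
E = -2/7 (E = -5 + (4/(2 + ⅓) + 3) = -5 + (4/(7/3) + 3) = -5 + ((3/7)*4 + 3) = -5 + (12/7 + 3) = -5 + 33/7 = -2/7 ≈ -0.28571)
v(L) = -7 - 2/(7*L)
v(-24)*(-22/52) = (-7 - 2/7/(-24))*(-22/52) = (-7 - 2/7*(-1/24))*(-22*1/52) = (-7 + 1/84)*(-11/26) = -587/84*(-11/26) = 6457/2184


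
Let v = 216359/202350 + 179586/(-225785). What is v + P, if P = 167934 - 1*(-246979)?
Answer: 3791277902379293/9137518950 ≈ 4.1491e+5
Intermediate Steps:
v = 2502277943/9137518950 (v = 216359*(1/202350) + 179586*(-1/225785) = 216359/202350 - 179586/225785 = 2502277943/9137518950 ≈ 0.27385)
P = 414913 (P = 167934 + 246979 = 414913)
v + P = 2502277943/9137518950 + 414913 = 3791277902379293/9137518950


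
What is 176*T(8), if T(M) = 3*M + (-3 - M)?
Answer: 2288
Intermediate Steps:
T(M) = -3 + 2*M
176*T(8) = 176*(-3 + 2*8) = 176*(-3 + 16) = 176*13 = 2288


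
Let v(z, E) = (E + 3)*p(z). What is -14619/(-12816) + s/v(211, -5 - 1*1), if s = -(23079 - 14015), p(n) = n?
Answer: 4645113/300464 ≈ 15.460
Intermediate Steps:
s = -9064 (s = -1*9064 = -9064)
v(z, E) = z*(3 + E) (v(z, E) = (E + 3)*z = (3 + E)*z = z*(3 + E))
-14619/(-12816) + s/v(211, -5 - 1*1) = -14619/(-12816) - 9064*1/(211*(3 + (-5 - 1*1))) = -14619*(-1/12816) - 9064*1/(211*(3 + (-5 - 1))) = 4873/4272 - 9064*1/(211*(3 - 6)) = 4873/4272 - 9064/(211*(-3)) = 4873/4272 - 9064/(-633) = 4873/4272 - 9064*(-1/633) = 4873/4272 + 9064/633 = 4645113/300464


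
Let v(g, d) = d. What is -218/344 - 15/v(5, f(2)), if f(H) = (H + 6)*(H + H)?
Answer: -1517/1376 ≈ -1.1025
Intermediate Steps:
f(H) = 2*H*(6 + H) (f(H) = (6 + H)*(2*H) = 2*H*(6 + H))
-218/344 - 15/v(5, f(2)) = -218/344 - 15*1/(4*(6 + 2)) = -218*1/344 - 15/(2*2*8) = -109/172 - 15/32 = -1517/1376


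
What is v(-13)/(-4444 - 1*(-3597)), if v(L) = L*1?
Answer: 13/847 ≈ 0.015348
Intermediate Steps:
v(L) = L
v(-13)/(-4444 - 1*(-3597)) = -13/(-4444 - 1*(-3597)) = -13/(-4444 + 3597) = -13/(-847) = -13*(-1/847) = 13/847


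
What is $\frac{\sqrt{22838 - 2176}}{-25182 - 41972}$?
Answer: $- \frac{\sqrt{20662}}{67154} \approx -0.0021405$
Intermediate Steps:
$\frac{\sqrt{22838 - 2176}}{-25182 - 41972} = \frac{\sqrt{20662}}{-25182 - 41972} = \frac{\sqrt{20662}}{-67154} = \sqrt{20662} \left(- \frac{1}{67154}\right) = - \frac{\sqrt{20662}}{67154}$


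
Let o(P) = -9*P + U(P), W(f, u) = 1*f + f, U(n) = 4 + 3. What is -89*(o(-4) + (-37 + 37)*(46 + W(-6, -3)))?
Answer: -3827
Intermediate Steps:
U(n) = 7
W(f, u) = 2*f (W(f, u) = f + f = 2*f)
o(P) = 7 - 9*P (o(P) = -9*P + 7 = 7 - 9*P)
-89*(o(-4) + (-37 + 37)*(46 + W(-6, -3))) = -89*((7 - 9*(-4)) + (-37 + 37)*(46 + 2*(-6))) = -89*((7 + 36) + 0*(46 - 12)) = -89*(43 + 0*34) = -89*(43 + 0) = -89*43 = -3827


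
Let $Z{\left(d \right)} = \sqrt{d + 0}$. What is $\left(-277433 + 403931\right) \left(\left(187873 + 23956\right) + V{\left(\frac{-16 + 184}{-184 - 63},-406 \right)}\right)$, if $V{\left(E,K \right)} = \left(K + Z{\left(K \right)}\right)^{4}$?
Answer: $3386318958236370 - 33779307411360 i \sqrt{406} \approx 3.3863 \cdot 10^{15} - 6.8063 \cdot 10^{14} i$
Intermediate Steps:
$Z{\left(d \right)} = \sqrt{d}$
$V{\left(E,K \right)} = \left(K + \sqrt{K}\right)^{4}$
$\left(-277433 + 403931\right) \left(\left(187873 + 23956\right) + V{\left(\frac{-16 + 184}{-184 - 63},-406 \right)}\right) = \left(-277433 + 403931\right) \left(\left(187873 + 23956\right) + \left(-406 + \sqrt{-406}\right)^{4}\right) = 126498 \left(211829 + \left(-406 + i \sqrt{406}\right)^{4}\right) = 26795944842 + 126498 \left(-406 + i \sqrt{406}\right)^{4}$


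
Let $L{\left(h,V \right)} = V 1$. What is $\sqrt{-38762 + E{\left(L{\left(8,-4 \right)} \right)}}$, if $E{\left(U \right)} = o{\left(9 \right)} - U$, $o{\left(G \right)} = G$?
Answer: $i \sqrt{38749} \approx 196.85 i$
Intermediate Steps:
$L{\left(h,V \right)} = V$
$E{\left(U \right)} = 9 - U$
$\sqrt{-38762 + E{\left(L{\left(8,-4 \right)} \right)}} = \sqrt{-38762 + \left(9 - -4\right)} = \sqrt{-38762 + \left(9 + 4\right)} = \sqrt{-38762 + 13} = \sqrt{-38749} = i \sqrt{38749}$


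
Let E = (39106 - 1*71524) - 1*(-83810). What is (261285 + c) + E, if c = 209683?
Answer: 522360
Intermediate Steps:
E = 51392 (E = (39106 - 71524) + 83810 = -32418 + 83810 = 51392)
(261285 + c) + E = (261285 + 209683) + 51392 = 470968 + 51392 = 522360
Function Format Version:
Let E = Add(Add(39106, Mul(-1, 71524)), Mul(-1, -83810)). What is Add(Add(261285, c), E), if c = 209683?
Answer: 522360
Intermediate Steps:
E = 51392 (E = Add(Add(39106, -71524), 83810) = Add(-32418, 83810) = 51392)
Add(Add(261285, c), E) = Add(Add(261285, 209683), 51392) = Add(470968, 51392) = 522360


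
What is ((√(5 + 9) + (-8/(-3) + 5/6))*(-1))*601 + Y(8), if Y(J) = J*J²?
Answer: -3183/2 - 601*√14 ≈ -3840.2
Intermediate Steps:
Y(J) = J³
((√(5 + 9) + (-8/(-3) + 5/6))*(-1))*601 + Y(8) = ((√(5 + 9) + (-8/(-3) + 5/6))*(-1))*601 + 8³ = ((√14 + (-8*(-⅓) + 5*(⅙)))*(-1))*601 + 512 = ((√14 + (8/3 + ⅚))*(-1))*601 + 512 = ((√14 + 7/2)*(-1))*601 + 512 = ((7/2 + √14)*(-1))*601 + 512 = (-7/2 - √14)*601 + 512 = (-4207/2 - 601*√14) + 512 = -3183/2 - 601*√14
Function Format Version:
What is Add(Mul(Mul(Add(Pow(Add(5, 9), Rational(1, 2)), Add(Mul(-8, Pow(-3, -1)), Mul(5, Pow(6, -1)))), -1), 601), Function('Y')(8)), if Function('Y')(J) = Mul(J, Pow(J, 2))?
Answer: Add(Rational(-3183, 2), Mul(-601, Pow(14, Rational(1, 2)))) ≈ -3840.2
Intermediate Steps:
Function('Y')(J) = Pow(J, 3)
Add(Mul(Mul(Add(Pow(Add(5, 9), Rational(1, 2)), Add(Mul(-8, Pow(-3, -1)), Mul(5, Pow(6, -1)))), -1), 601), Function('Y')(8)) = Add(Mul(Mul(Add(Pow(Add(5, 9), Rational(1, 2)), Add(Mul(-8, Pow(-3, -1)), Mul(5, Pow(6, -1)))), -1), 601), Pow(8, 3)) = Add(Mul(Mul(Add(Pow(14, Rational(1, 2)), Add(Mul(-8, Rational(-1, 3)), Mul(5, Rational(1, 6)))), -1), 601), 512) = Add(Mul(Mul(Add(Pow(14, Rational(1, 2)), Add(Rational(8, 3), Rational(5, 6))), -1), 601), 512) = Add(Mul(Mul(Add(Pow(14, Rational(1, 2)), Rational(7, 2)), -1), 601), 512) = Add(Mul(Mul(Add(Rational(7, 2), Pow(14, Rational(1, 2))), -1), 601), 512) = Add(Mul(Add(Rational(-7, 2), Mul(-1, Pow(14, Rational(1, 2)))), 601), 512) = Add(Add(Rational(-4207, 2), Mul(-601, Pow(14, Rational(1, 2)))), 512) = Add(Rational(-3183, 2), Mul(-601, Pow(14, Rational(1, 2))))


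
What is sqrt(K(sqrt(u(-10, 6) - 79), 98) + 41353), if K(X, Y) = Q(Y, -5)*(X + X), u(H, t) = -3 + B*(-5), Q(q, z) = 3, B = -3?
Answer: sqrt(41353 + 6*I*sqrt(67)) ≈ 203.35 + 0.121*I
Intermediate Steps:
u(H, t) = 12 (u(H, t) = -3 - 3*(-5) = -3 + 15 = 12)
K(X, Y) = 6*X (K(X, Y) = 3*(X + X) = 3*(2*X) = 6*X)
sqrt(K(sqrt(u(-10, 6) - 79), 98) + 41353) = sqrt(6*sqrt(12 - 79) + 41353) = sqrt(6*sqrt(-67) + 41353) = sqrt(6*(I*sqrt(67)) + 41353) = sqrt(6*I*sqrt(67) + 41353) = sqrt(41353 + 6*I*sqrt(67))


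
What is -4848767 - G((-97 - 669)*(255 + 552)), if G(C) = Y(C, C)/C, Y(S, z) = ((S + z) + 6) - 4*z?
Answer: -499553711654/103027 ≈ -4.8488e+6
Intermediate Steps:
Y(S, z) = 6 + S - 3*z (Y(S, z) = (6 + S + z) - 4*z = 6 + S - 3*z)
G(C) = (6 - 2*C)/C (G(C) = (6 + C - 3*C)/C = (6 - 2*C)/C)
-4848767 - G((-97 - 669)*(255 + 552)) = -4848767 - (-2 + 6/(((-97 - 669)*(255 + 552)))) = -4848767 - (-2 + 6/((-766*807))) = -4848767 - (-2 + 6/(-618162)) = -4848767 - (-2 + 6*(-1/618162)) = -4848767 - (-2 - 1/103027) = -4848767 - 1*(-206055/103027) = -4848767 + 206055/103027 = -499553711654/103027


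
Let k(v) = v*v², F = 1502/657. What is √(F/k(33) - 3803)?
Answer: 5*I*√8652274686429/238491 ≈ 61.668*I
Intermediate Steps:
F = 1502/657 (F = 1502*(1/657) = 1502/657 ≈ 2.2861)
k(v) = v³
√(F/k(33) - 3803) = √(1502/(657*(33³)) - 3803) = √((1502/657)/35937 - 3803) = √((1502/657)*(1/35937) - 3803) = √(1502/23610609 - 3803) = √(-89791144525/23610609) = 5*I*√8652274686429/238491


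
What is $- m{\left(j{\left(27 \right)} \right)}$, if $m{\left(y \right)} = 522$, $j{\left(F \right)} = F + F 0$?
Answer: $-522$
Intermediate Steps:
$j{\left(F \right)} = F$ ($j{\left(F \right)} = F + 0 = F$)
$- m{\left(j{\left(27 \right)} \right)} = \left(-1\right) 522 = -522$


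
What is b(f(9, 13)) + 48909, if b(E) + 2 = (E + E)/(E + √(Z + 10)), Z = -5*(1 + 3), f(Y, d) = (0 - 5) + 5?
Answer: 48907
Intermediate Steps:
f(Y, d) = 0 (f(Y, d) = -5 + 5 = 0)
Z = -20 (Z = -5*4 = -20)
b(E) = -2 + 2*E/(E + I*√10) (b(E) = -2 + (E + E)/(E + √(-20 + 10)) = -2 + (2*E)/(E + √(-10)) = -2 + (2*E)/(E + I*√10) = -2 + 2*E/(E + I*√10))
b(f(9, 13)) + 48909 = -2*I*√10/(0 + I*√10) + 48909 = -2*I*√10/(I*√10) + 48909 = -2*I*√10*(-I*√10/10) + 48909 = -2 + 48909 = 48907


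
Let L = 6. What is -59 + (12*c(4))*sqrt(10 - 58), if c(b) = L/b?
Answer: -59 + 72*I*sqrt(3) ≈ -59.0 + 124.71*I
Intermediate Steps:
c(b) = 6/b
-59 + (12*c(4))*sqrt(10 - 58) = -59 + (12*(6/4))*sqrt(10 - 58) = -59 + (12*(6*(1/4)))*sqrt(-48) = -59 + (12*(3/2))*(4*I*sqrt(3)) = -59 + 18*(4*I*sqrt(3)) = -59 + 72*I*sqrt(3)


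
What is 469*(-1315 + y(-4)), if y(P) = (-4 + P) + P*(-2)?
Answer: -616735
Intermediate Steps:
y(P) = -4 - P (y(P) = (-4 + P) - 2*P = -4 - P)
469*(-1315 + y(-4)) = 469*(-1315 + (-4 - 1*(-4))) = 469*(-1315 + (-4 + 4)) = 469*(-1315 + 0) = 469*(-1315) = -616735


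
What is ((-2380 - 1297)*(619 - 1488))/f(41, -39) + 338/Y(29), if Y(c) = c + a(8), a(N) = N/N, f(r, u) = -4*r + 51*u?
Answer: -47565838/32295 ≈ -1472.9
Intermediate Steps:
a(N) = 1
Y(c) = 1 + c (Y(c) = c + 1 = 1 + c)
((-2380 - 1297)*(619 - 1488))/f(41, -39) + 338/Y(29) = ((-2380 - 1297)*(619 - 1488))/(-4*41 + 51*(-39)) + 338/(1 + 29) = (-3677*(-869))/(-164 - 1989) + 338/30 = 3195313/(-2153) + 338*(1/30) = 3195313*(-1/2153) + 169/15 = -3195313/2153 + 169/15 = -47565838/32295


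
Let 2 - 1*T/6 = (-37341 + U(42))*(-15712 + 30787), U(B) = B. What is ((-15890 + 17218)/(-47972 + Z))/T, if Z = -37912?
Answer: -166/36218297970351 ≈ -4.5833e-12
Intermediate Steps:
T = 3373694562 (T = 12 - 6*(-37341 + 42)*(-15712 + 30787) = 12 - (-223794)*15075 = 12 - 6*(-562282425) = 12 + 3373694550 = 3373694562)
((-15890 + 17218)/(-47972 + Z))/T = ((-15890 + 17218)/(-47972 - 37912))/3373694562 = (1328/(-85884))*(1/3373694562) = (1328*(-1/85884))*(1/3373694562) = -332/21471*1/3373694562 = -166/36218297970351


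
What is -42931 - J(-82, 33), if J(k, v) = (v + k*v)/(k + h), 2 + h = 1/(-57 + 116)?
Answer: -212880812/4955 ≈ -42963.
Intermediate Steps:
h = -117/59 (h = -2 + 1/(-57 + 116) = -2 + 1/59 = -117/59 ≈ -1.9831)
J(k, v) = (v + k*v)/(-117/59 + k) (J(k, v) = (v + k*v)/(k - 117/59) = (v + k*v)/(-117/59 + k))
-42931 - J(-82, 33) = -42931 - 59*33*(1 - 82)/(-117 + 59*(-82)) = -42931 - 59*33*(-81)/(-117 - 4838) = -42931 - 59*33*(-81)/(-4955) = -42931 - 59*33*(-1)*(-81)/4955 = -42931 - 1*157707/4955 = -42931 - 157707/4955 = -212880812/4955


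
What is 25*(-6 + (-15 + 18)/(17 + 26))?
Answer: -6375/43 ≈ -148.26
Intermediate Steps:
25*(-6 + (-15 + 18)/(17 + 26)) = 25*(-6 + 3/43) = 25*(-255/43) = -6375/43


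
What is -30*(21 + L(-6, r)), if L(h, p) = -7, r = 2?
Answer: -420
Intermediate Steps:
-30*(21 + L(-6, r)) = -30*(21 - 7) = -30*14 = -420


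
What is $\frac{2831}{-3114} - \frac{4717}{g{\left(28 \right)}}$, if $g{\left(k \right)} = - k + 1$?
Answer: $\frac{1623589}{9342} \approx 173.79$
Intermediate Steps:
$g{\left(k \right)} = 1 - k$
$\frac{2831}{-3114} - \frac{4717}{g{\left(28 \right)}} = \frac{2831}{-3114} - \frac{4717}{1 - 28} = 2831 \left(- \frac{1}{3114}\right) - \frac{4717}{1 - 28} = - \frac{2831}{3114} - \frac{4717}{-27} = - \frac{2831}{3114} - - \frac{4717}{27} = - \frac{2831}{3114} + \frac{4717}{27} = \frac{1623589}{9342}$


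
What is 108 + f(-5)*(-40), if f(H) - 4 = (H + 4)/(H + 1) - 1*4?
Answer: 98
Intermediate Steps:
f(H) = (4 + H)/(1 + H) (f(H) = 4 + ((H + 4)/(H + 1) - 1*4) = 4 + ((4 + H)/(1 + H) - 4) = 4 + (-4 + (4 + H)/(1 + H)) = (4 + H)/(1 + H))
108 + f(-5)*(-40) = 108 + ((4 - 5)/(1 - 5))*(-40) = 108 + (-1/(-4))*(-40) = 108 - ¼*(-1)*(-40) = 108 + (¼)*(-40) = 108 - 10 = 98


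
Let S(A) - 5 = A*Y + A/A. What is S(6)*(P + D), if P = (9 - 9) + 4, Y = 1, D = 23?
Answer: 324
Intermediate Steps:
P = 4 (P = 0 + 4 = 4)
S(A) = 6 + A (S(A) = 5 + (A*1 + A/A) = 5 + (A + 1) = 5 + (1 + A) = 6 + A)
S(6)*(P + D) = (6 + 6)*(4 + 23) = 12*27 = 324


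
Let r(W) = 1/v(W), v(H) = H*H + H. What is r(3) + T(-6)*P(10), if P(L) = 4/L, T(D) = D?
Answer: -139/60 ≈ -2.3167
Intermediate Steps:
v(H) = H + H² (v(H) = H² + H = H + H²)
r(W) = 1/(W*(1 + W))
r(3) + T(-6)*P(10) = 1/(3*(1 + 3)) - 24/10 = (⅓)/4 - 24/10 = (⅓)*(¼) - 6*⅖ = 1/12 - 12/5 = -139/60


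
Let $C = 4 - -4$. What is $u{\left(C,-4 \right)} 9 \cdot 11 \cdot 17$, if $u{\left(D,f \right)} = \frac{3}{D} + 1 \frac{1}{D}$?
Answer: $\frac{1683}{2} \approx 841.5$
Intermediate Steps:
$C = 8$ ($C = 4 + 4 = 8$)
$u{\left(D,f \right)} = \frac{4}{D}$ ($u{\left(D,f \right)} = \frac{3}{D} + \frac{1}{D} = \frac{4}{D}$)
$u{\left(C,-4 \right)} 9 \cdot 11 \cdot 17 = \frac{4}{8} \cdot 9 \cdot 11 \cdot 17 = 4 \cdot \frac{1}{8} \cdot 9 \cdot 11 \cdot 17 = \frac{1}{2} \cdot 9 \cdot 11 \cdot 17 = \frac{9}{2} \cdot 11 \cdot 17 = \frac{99}{2} \cdot 17 = \frac{1683}{2}$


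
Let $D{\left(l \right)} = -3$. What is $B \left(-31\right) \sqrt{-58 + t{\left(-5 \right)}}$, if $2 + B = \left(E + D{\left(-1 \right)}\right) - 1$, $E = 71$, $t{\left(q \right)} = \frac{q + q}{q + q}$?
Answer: $- 2015 i \sqrt{57} \approx - 15213.0 i$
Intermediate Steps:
$t{\left(q \right)} = 1$ ($t{\left(q \right)} = \frac{2 q}{2 q} = 2 q \frac{1}{2 q} = 1$)
$B = 65$ ($B = -2 + \left(\left(71 - 3\right) - 1\right) = -2 + \left(68 - 1\right) = -2 + 67 = 65$)
$B \left(-31\right) \sqrt{-58 + t{\left(-5 \right)}} = 65 \left(-31\right) \sqrt{-58 + 1} = - 2015 \sqrt{-57} = - 2015 i \sqrt{57}$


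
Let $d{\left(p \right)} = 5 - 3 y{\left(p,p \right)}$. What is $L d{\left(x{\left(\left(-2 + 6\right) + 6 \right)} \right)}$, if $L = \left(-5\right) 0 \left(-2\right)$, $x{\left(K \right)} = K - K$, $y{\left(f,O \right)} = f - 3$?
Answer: $0$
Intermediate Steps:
$y{\left(f,O \right)} = -3 + f$
$x{\left(K \right)} = 0$
$d{\left(p \right)} = 14 - 3 p$ ($d{\left(p \right)} = 5 - 3 \left(-3 + p\right) = 5 - \left(-9 + 3 p\right) = 14 - 3 p$)
$L = 0$ ($L = 0 \left(-2\right) = 0$)
$L d{\left(x{\left(\left(-2 + 6\right) + 6 \right)} \right)} = 0 \left(14 - 0\right) = 0 \left(14 + 0\right) = 0 \cdot 14 = 0$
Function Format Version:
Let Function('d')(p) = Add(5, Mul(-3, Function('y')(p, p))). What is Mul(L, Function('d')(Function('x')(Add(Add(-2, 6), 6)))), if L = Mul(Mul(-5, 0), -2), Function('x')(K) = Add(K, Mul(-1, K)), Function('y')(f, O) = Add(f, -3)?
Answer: 0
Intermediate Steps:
Function('y')(f, O) = Add(-3, f)
Function('x')(K) = 0
Function('d')(p) = Add(14, Mul(-3, p)) (Function('d')(p) = Add(5, Mul(-3, Add(-3, p))) = Add(5, Add(9, Mul(-3, p))) = Add(14, Mul(-3, p)))
L = 0 (L = Mul(0, -2) = 0)
Mul(L, Function('d')(Function('x')(Add(Add(-2, 6), 6)))) = Mul(0, Add(14, Mul(-3, 0))) = Mul(0, Add(14, 0)) = Mul(0, 14) = 0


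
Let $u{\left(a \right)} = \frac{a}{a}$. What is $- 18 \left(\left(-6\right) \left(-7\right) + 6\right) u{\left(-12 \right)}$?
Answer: $-864$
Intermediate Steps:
$u{\left(a \right)} = 1$
$- 18 \left(\left(-6\right) \left(-7\right) + 6\right) u{\left(-12 \right)} = - 18 \left(\left(-6\right) \left(-7\right) + 6\right) 1 = - 18 \left(42 + 6\right) 1 = \left(-18\right) 48 \cdot 1 = \left(-864\right) 1 = -864$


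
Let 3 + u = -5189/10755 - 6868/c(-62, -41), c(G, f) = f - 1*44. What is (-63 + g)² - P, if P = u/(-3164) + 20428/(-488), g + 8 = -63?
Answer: 1867962716177/103787901 ≈ 17998.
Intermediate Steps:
c(G, f) = -44 + f (c(G, f) = f - 44 = -44 + f)
u = 166310/2151 (u = -3 + (-5189/10755 - 6868/(-44 - 41)) = -3 + (-5189*1/10755 - 6868/(-85)) = -3 + (-5189/10755 - 6868*(-1/85)) = -3 + (-5189/10755 + 404/5) = -3 + 172763/2151 = 166310/2151 ≈ 77.318)
g = -71 (g = -8 - 63 = -71)
P = -4347165821/103787901 (P = (166310/2151)/(-3164) + 20428/(-488) = (166310/2151)*(-1/3164) + 20428*(-1/488) = -83155/3402882 - 5107/122 = -4347165821/103787901 ≈ -41.885)
(-63 + g)² - P = (-63 - 71)² - 1*(-4347165821/103787901) = (-134)² + 4347165821/103787901 = 17956 + 4347165821/103787901 = 1867962716177/103787901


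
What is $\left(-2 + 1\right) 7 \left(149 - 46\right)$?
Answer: $-721$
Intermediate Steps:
$\left(-2 + 1\right) 7 \left(149 - 46\right) = \left(-1\right) 7 \cdot 103 = \left(-7\right) 103 = -721$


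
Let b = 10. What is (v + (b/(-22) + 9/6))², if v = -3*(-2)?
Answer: 24025/484 ≈ 49.638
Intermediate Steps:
v = 6
(v + (b/(-22) + 9/6))² = (6 + (10/(-22) + 9/6))² = (6 + (10*(-1/22) + 9*(⅙)))² = (6 + (-5/11 + 3/2))² = (6 + 23/22)² = (155/22)² = 24025/484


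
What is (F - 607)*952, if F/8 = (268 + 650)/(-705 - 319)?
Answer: -4677533/8 ≈ -5.8469e+5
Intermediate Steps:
F = -459/64 (F = 8*((268 + 650)/(-705 - 319)) = 8*(918/(-1024)) = 8*(918*(-1/1024)) = 8*(-459/512) = -459/64 ≈ -7.1719)
(F - 607)*952 = (-459/64 - 607)*952 = -39307/64*952 = -4677533/8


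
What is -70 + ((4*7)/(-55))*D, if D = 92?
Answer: -6426/55 ≈ -116.84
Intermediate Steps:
-70 + ((4*7)/(-55))*D = -70 + ((4*7)/(-55))*92 = -70 + (28*(-1/55))*92 = -70 - 28/55*92 = -70 - 2576/55 = -6426/55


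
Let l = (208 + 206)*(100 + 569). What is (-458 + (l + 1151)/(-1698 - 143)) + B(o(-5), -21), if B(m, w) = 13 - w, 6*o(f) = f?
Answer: -151243/263 ≈ -575.07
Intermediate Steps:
o(f) = f/6
l = 276966 (l = 414*669 = 276966)
(-458 + (l + 1151)/(-1698 - 143)) + B(o(-5), -21) = (-458 + (276966 + 1151)/(-1698 - 143)) + (13 - 1*(-21)) = (-458 + 278117/(-1841)) + (13 + 21) = (-458 + 278117*(-1/1841)) + 34 = (-458 - 39731/263) + 34 = -160185/263 + 34 = -151243/263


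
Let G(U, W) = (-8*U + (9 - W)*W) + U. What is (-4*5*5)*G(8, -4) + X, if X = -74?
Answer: 10726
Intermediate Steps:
G(U, W) = -7*U + W*(9 - W) (G(U, W) = (-8*U + W*(9 - W)) + U = -7*U + W*(9 - W))
(-4*5*5)*G(8, -4) + X = (-4*5*5)*(-1*(-4)² - 7*8 + 9*(-4)) - 74 = (-20*5)*(-1*16 - 56 - 36) - 74 = -100*(-16 - 56 - 36) - 74 = -100*(-108) - 74 = 10800 - 74 = 10726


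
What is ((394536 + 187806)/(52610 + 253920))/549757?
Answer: 291171/84258506605 ≈ 3.4557e-6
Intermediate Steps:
((394536 + 187806)/(52610 + 253920))/549757 = (582342/306530)*(1/549757) = (582342*(1/306530))*(1/549757) = (291171/153265)*(1/549757) = 291171/84258506605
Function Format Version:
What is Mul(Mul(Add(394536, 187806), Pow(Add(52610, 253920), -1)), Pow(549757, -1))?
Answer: Rational(291171, 84258506605) ≈ 3.4557e-6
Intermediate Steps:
Mul(Mul(Add(394536, 187806), Pow(Add(52610, 253920), -1)), Pow(549757, -1)) = Mul(Mul(582342, Pow(306530, -1)), Rational(1, 549757)) = Mul(Mul(582342, Rational(1, 306530)), Rational(1, 549757)) = Mul(Rational(291171, 153265), Rational(1, 549757)) = Rational(291171, 84258506605)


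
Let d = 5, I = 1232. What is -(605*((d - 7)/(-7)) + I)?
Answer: -9834/7 ≈ -1404.9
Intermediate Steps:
-(605*((d - 7)/(-7)) + I) = -(605*((5 - 7)/(-7)) + 1232) = -(605*(-⅐*(-2)) + 1232) = -(605*(2/7) + 1232) = -(1210/7 + 1232) = -1*9834/7 = -9834/7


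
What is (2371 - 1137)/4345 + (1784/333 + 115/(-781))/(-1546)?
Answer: 4051821427/14438070810 ≈ 0.28063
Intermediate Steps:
(2371 - 1137)/4345 + (1784/333 + 115/(-781))/(-1546) = 1234*(1/4345) + (1784*(1/333) + 115*(-1/781))*(-1/1546) = 1234/4345 + (1784/333 - 115/781)*(-1/1546) = 1234/4345 + (1355009/260073)*(-1/1546) = 1234/4345 - 1355009/402072858 = 4051821427/14438070810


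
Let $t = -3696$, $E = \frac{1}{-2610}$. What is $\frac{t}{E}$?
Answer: $9646560$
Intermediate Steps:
$E = - \frac{1}{2610} \approx -0.00038314$
$\frac{t}{E} = - \frac{3696}{- \frac{1}{2610}} = \left(-3696\right) \left(-2610\right) = 9646560$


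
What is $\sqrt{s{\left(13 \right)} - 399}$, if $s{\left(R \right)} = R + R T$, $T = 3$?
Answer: $i \sqrt{347} \approx 18.628 i$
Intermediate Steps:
$s{\left(R \right)} = 4 R$ ($s{\left(R \right)} = R + R 3 = R + 3 R = 4 R$)
$\sqrt{s{\left(13 \right)} - 399} = \sqrt{4 \cdot 13 - 399} = \sqrt{52 - 399} = \sqrt{-347} = i \sqrt{347}$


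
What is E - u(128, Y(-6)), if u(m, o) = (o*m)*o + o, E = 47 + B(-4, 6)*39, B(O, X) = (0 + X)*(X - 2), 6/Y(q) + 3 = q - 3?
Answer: 1903/2 ≈ 951.50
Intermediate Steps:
Y(q) = 6/(-6 + q) (Y(q) = 6/(-3 + (q - 3)) = 6/(-3 + (-3 + q)) = 6/(-6 + q))
B(O, X) = X*(-2 + X)
E = 983 (E = 47 + (6*(-2 + 6))*39 = 47 + (6*4)*39 = 47 + 24*39 = 47 + 936 = 983)
u(m, o) = o + m*o² (u(m, o) = (m*o)*o + o = m*o² + o = o + m*o²)
E - u(128, Y(-6)) = 983 - 6/(-6 - 6)*(1 + 128*(6/(-6 - 6))) = 983 - 6/(-12)*(1 + 128*(6/(-12))) = 983 - 6*(-1/12)*(1 + 128*(6*(-1/12))) = 983 - (-1)*(1 + 128*(-½))/2 = 983 - (-1)*(1 - 64)/2 = 983 - (-1)*(-63)/2 = 983 - 1*63/2 = 983 - 63/2 = 1903/2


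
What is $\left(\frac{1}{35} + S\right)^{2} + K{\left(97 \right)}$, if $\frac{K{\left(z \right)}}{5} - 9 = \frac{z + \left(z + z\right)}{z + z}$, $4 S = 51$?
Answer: $\frac{4229521}{19600} \approx 215.79$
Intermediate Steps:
$S = \frac{51}{4}$ ($S = \frac{1}{4} \cdot 51 = \frac{51}{4} \approx 12.75$)
$K{\left(z \right)} = \frac{105}{2}$ ($K{\left(z \right)} = 45 + 5 \frac{z + \left(z + z\right)}{z + z} = 45 + 5 \frac{z + 2 z}{2 z} = 45 + 5 \cdot 3 z \frac{1}{2 z} = 45 + 5 \cdot \frac{3}{2} = 45 + \frac{15}{2} = \frac{105}{2}$)
$\left(\frac{1}{35} + S\right)^{2} + K{\left(97 \right)} = \left(\frac{1}{35} + \frac{51}{4}\right)^{2} + \frac{105}{2} = \left(\frac{1789}{140}\right)^{2} + \frac{105}{2} = \frac{3200521}{19600} + \frac{105}{2} = \frac{4229521}{19600}$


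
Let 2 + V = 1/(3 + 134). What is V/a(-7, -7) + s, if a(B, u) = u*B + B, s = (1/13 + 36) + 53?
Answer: 317123/3562 ≈ 89.029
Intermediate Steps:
s = 1158/13 (s = (1/13 + 36) + 53 = 469/13 + 53 = 1158/13 ≈ 89.077)
a(B, u) = B + B*u (a(B, u) = B*u + B = B + B*u)
V = -273/137 (V = -2 + 1/(3 + 134) = -2 + 1/137 = -273/137 ≈ -1.9927)
V/a(-7, -7) + s = -273/137/(-7*(1 - 7)) + 1158/13 = -273/137/(-7*(-6)) + 1158/13 = -273/137/42 + 1158/13 = (1/42)*(-273/137) + 1158/13 = -13/274 + 1158/13 = 317123/3562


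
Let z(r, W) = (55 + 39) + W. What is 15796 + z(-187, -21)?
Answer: 15869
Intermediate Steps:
z(r, W) = 94 + W
15796 + z(-187, -21) = 15796 + (94 - 21) = 15796 + 73 = 15869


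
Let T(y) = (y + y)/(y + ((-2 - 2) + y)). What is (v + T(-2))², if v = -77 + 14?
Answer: 15625/4 ≈ 3906.3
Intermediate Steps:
v = -63
T(y) = 2*y/(-4 + 2*y) (T(y) = (2*y)/(y + (-4 + y)) = (2*y)/(-4 + 2*y) = 2*y/(-4 + 2*y))
(v + T(-2))² = (-63 - 2/(-2 - 2))² = (-63 - 2/(-4))² = (-63 - 2*(-¼))² = (-63 + ½)² = (-125/2)² = 15625/4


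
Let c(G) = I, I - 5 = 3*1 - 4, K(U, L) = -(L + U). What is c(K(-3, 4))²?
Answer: 16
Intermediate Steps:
K(U, L) = -L - U
I = 4 (I = 5 + (3*1 - 4) = 5 + (3 - 4) = 5 - 1 = 4)
c(G) = 4
c(K(-3, 4))² = 4² = 16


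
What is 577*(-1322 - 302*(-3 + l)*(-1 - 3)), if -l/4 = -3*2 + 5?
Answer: -65778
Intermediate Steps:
l = 4 (l = -4*(-3*2 + 5) = -4*(-6 + 5) = -4*(-1) = 4)
577*(-1322 - 302*(-3 + l)*(-1 - 3)) = 577*(-1322 - 302*(-3 + 4)*(-1 - 3)) = 577*(-1322 - 302*(-4)) = 577*(-1322 + 1208) = 577*(-114) = -65778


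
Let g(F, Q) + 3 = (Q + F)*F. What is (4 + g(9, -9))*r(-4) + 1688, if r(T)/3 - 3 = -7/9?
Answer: 5084/3 ≈ 1694.7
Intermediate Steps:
r(T) = 20/3 (r(T) = 9 + 3*(-7/9) = 9 - 7/3 = 20/3)
g(F, Q) = -3 + F*(F + Q) (g(F, Q) = -3 + (Q + F)*F = -3 + (F + Q)*F = -3 + F*(F + Q))
(4 + g(9, -9))*r(-4) + 1688 = (4 + (-3 + 9**2 + 9*(-9)))*(20/3) + 1688 = (4 + (-3 + 81 - 81))*(20/3) + 1688 = (4 - 3)*(20/3) + 1688 = 1*(20/3) + 1688 = 20/3 + 1688 = 5084/3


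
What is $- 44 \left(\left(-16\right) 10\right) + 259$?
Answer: $7299$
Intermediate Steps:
$- 44 \left(\left(-16\right) 10\right) + 259 = \left(-44\right) \left(-160\right) + 259 = 7040 + 259 = 7299$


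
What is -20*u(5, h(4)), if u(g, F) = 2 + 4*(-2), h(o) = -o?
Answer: 120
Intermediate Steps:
u(g, F) = -6 (u(g, F) = 2 - 8 = -6)
-20*u(5, h(4)) = -20*(-6) = 120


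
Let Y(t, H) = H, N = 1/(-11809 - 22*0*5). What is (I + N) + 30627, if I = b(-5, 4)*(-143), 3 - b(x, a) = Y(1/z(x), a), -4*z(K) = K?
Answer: 363362929/11809 ≈ 30770.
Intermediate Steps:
z(K) = -K/4
N = -1/11809 (N = 1/(-11809 + 0*5) = 1/(-11809 + 0) = 1/(-11809) = -1/11809 ≈ -8.4681e-5)
b(x, a) = 3 - a
I = 143 (I = (3 - 1*4)*(-143) = (3 - 4)*(-143) = -1*(-143) = 143)
(I + N) + 30627 = (143 - 1/11809) + 30627 = 1688686/11809 + 30627 = 363362929/11809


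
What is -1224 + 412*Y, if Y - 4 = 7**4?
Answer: 989636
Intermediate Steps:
Y = 2405 (Y = 4 + 7**4 = 4 + 2401 = 2405)
-1224 + 412*Y = -1224 + 412*2405 = -1224 + 990860 = 989636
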